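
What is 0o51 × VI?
Convert 0o51 (octal) → 5×8 + 1 = 41 (decimal)
Convert VI (Roman numeral) → 5 + 1 = 6 (decimal)
Compute 41 × 6 = 246
246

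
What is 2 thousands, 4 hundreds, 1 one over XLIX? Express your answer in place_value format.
Convert 2 thousands, 4 hundreds, 1 one (place-value notation) → 2×1000 + 4×100 + 1 = 2401 (decimal)
Convert XLIX (Roman numeral) → 40 + 9 = 49 (decimal)
Compute 2401 ÷ 49 = 49
Convert 49 (decimal) → 49 = 4×10 + 9 → 4 tens, 9 ones (place-value notation)
4 tens, 9 ones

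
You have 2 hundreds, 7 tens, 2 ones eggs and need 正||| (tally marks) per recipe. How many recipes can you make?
Convert 2 hundreds, 7 tens, 2 ones (place-value notation) → 2×100 + 7×10 + 2 = 272 (decimal)
Convert 正||| (tally marks) → 5 + 3 = 8 (decimal)
Compute 272 ÷ 8 = 34
34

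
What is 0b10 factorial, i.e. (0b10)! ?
Convert 0b10 (binary) → 2 (decimal)
Compute 2! = 2
2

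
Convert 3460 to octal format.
Convert 3460 (decimal) → 3460 = 6×512 + 6×64 + 4 → 0o6604 (octal)
0o6604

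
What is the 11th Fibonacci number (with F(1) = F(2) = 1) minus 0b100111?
The 11th Fibonacci number (with F(1) = F(2) = 1): 1, 1, 2, 3, 5, 8, 13, 21, 34, 55, 89 → 89
Convert 0b100111 (binary) → 32 + 4 + 2 + 1 = 39 (decimal)
Compute 89 - 39 = 50
50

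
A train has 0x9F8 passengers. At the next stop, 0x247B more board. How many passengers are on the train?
Convert 0x9F8 (hexadecimal) → 9×256 + 15×16 + 8 = 2552 (decimal)
Convert 0x247B (hexadecimal) → 2×4096 + 4×256 + 7×16 + 11 = 9339 (decimal)
Compute 2552 + 9339 = 11891
11891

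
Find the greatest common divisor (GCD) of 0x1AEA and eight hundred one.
Convert 0x1AEA (hexadecimal) → 1×4096 + 10×256 + 14×16 + 10 = 6890 (decimal)
Convert eight hundred one (English words) → 8×100 + 1 = 801 (decimal)
Compute gcd(6890, 801) = 1
1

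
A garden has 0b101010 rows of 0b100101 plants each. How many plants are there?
Convert 0b100101 (binary) → 32 + 4 + 1 = 37 (decimal)
Convert 0b101010 (binary) → 32 + 8 + 2 = 42 (decimal)
Compute 37 × 42 = 1554
1554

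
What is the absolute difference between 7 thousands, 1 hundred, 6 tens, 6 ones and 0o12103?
Convert 7 thousands, 1 hundred, 6 tens, 6 ones (place-value notation) → 7×1000 + 1×100 + 6×10 + 6 = 7166 (decimal)
Convert 0o12103 (octal) → 1×4096 + 2×512 + 1×64 + 3 = 5187 (decimal)
Compute |7166 - 5187| = 1979
1979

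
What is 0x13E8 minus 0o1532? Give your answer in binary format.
Convert 0x13E8 (hexadecimal) → 1×4096 + 3×256 + 14×16 + 8 = 5096 (decimal)
Convert 0o1532 (octal) → 1×512 + 5×64 + 3×8 + 2 = 858 (decimal)
Compute 5096 - 858 = 4238
Convert 4238 (decimal) → 4238 = 4096 + 128 + 8 + 4 + 2 → 0b1000010001110 (binary)
0b1000010001110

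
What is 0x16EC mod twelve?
Convert 0x16EC (hexadecimal) → 1×4096 + 6×256 + 14×16 + 12 = 5868 (decimal)
Convert twelve (English words) → 12 (decimal)
Compute 5868 mod 12 = 0
0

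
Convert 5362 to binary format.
Convert 5362 (decimal) → 5362 = 4096 + 1024 + 128 + 64 + 32 + 16 + 2 → 0b1010011110010 (binary)
0b1010011110010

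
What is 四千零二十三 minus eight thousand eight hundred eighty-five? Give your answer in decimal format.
Convert 四千零二十三 (Chinese numeral) → 4×1000 + 2×10 + 3 = 4023 (decimal)
Convert eight thousand eight hundred eighty-five (English words) → 8×1000 + 8×100 + 85 = 8885 (decimal)
Compute 4023 - 8885 = -4862
-4862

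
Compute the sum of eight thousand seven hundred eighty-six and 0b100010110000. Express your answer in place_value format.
Convert eight thousand seven hundred eighty-six (English words) → 8×1000 + 7×100 + 86 = 8786 (decimal)
Convert 0b100010110000 (binary) → 2048 + 128 + 32 + 16 = 2224 (decimal)
Compute 8786 + 2224 = 11010
Convert 11010 (decimal) → 11010 = 11×1000 + 1×10 → 11 thousands, 1 ten (place-value notation)
11 thousands, 1 ten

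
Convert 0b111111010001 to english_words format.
Convert 0b111111010001 (binary) → 2048 + 1024 + 512 + 256 + 128 + 64 + 16 + 1 = 4049 (decimal)
Convert 4049 (decimal) → 4049 = 4×1000 + 49 → four thousand forty-nine (English words)
four thousand forty-nine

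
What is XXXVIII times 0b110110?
Convert XXXVIII (Roman numeral) → 10 + 10 + 10 + 5 + 1 + 1 + 1 = 38 (decimal)
Convert 0b110110 (binary) → 32 + 16 + 4 + 2 = 54 (decimal)
Compute 38 × 54 = 2052
2052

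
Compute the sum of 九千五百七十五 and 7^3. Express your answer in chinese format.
Convert 九千五百七十五 (Chinese numeral) → 9×1000 + 5×100 + 7×10 + 5 = 9575 (decimal)
Convert 7^3 (power) → 343 (decimal)
Compute 9575 + 343 = 9918
Convert 9918 (decimal) → 9918 = 9×1000 + 9×100 + 1×10 + 8 → 九千九百一十八 (Chinese numeral)
九千九百一十八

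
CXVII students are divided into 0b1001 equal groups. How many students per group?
Convert CXVII (Roman numeral) → 100 + 10 + 5 + 1 + 1 = 117 (decimal)
Convert 0b1001 (binary) → 8 + 1 = 9 (decimal)
Compute 117 ÷ 9 = 13
13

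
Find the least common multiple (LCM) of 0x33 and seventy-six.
Convert 0x33 (hexadecimal) → 3×16 + 3 = 51 (decimal)
Convert seventy-six (English words) → 76 (decimal)
Compute lcm(51, 76) = 3876
3876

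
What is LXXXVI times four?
Convert LXXXVI (Roman numeral) → 50 + 10 + 10 + 10 + 5 + 1 = 86 (decimal)
Convert four (English words) → 4 (decimal)
Compute 86 × 4 = 344
344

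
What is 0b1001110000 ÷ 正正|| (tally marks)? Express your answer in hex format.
Convert 0b1001110000 (binary) → 512 + 64 + 32 + 16 = 624 (decimal)
Convert 正正|| (tally marks) → 5 + 5 + 2 = 12 (decimal)
Compute 624 ÷ 12 = 52
Convert 52 (decimal) → 52 = 3×16 + 4 → 0x34 (hexadecimal)
0x34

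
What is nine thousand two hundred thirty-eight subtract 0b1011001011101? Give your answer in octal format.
Convert nine thousand two hundred thirty-eight (English words) → 9×1000 + 2×100 + 38 = 9238 (decimal)
Convert 0b1011001011101 (binary) → 4096 + 1024 + 512 + 64 + 16 + 8 + 4 + 1 = 5725 (decimal)
Compute 9238 - 5725 = 3513
Convert 3513 (decimal) → 3513 = 6×512 + 6×64 + 7×8 + 1 → 0o6671 (octal)
0o6671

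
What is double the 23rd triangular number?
The 23rd triangular number = 23×24/2 = 276
Compute 276 × 2 = 552
552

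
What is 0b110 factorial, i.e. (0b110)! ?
Convert 0b110 (binary) → 4 + 2 = 6 (decimal)
Compute 6! = 720
720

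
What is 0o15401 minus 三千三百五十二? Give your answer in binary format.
Convert 0o15401 (octal) → 1×4096 + 5×512 + 4×64 + 1 = 6913 (decimal)
Convert 三千三百五十二 (Chinese numeral) → 3×1000 + 3×100 + 5×10 + 2 = 3352 (decimal)
Compute 6913 - 3352 = 3561
Convert 3561 (decimal) → 3561 = 2048 + 1024 + 256 + 128 + 64 + 32 + 8 + 1 → 0b110111101001 (binary)
0b110111101001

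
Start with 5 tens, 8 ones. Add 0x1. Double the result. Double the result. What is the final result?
Convert 5 tens, 8 ones (place-value notation) → 5×10 + 8 = 58 (decimal)
Start: 58
Convert 0x1 (hexadecimal) → 1 (decimal)
58 + 1 = 59
59 × 2 = 118
118 × 2 = 236
236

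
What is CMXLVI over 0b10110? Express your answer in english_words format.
Convert CMXLVI (Roman numeral) → 900 + 40 + 5 + 1 = 946 (decimal)
Convert 0b10110 (binary) → 16 + 4 + 2 = 22 (decimal)
Compute 946 ÷ 22 = 43
Convert 43 (decimal) → forty-three (English words)
forty-three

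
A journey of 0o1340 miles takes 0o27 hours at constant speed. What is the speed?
Convert 0o1340 (octal) → 1×512 + 3×64 + 4×8 = 736 (decimal)
Convert 0o27 (octal) → 2×8 + 7 = 23 (decimal)
Compute 736 ÷ 23 = 32
32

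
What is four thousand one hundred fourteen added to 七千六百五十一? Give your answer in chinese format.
Convert four thousand one hundred fourteen (English words) → 4×1000 + 1×100 + 14 = 4114 (decimal)
Convert 七千六百五十一 (Chinese numeral) → 7×1000 + 6×100 + 5×10 + 1 = 7651 (decimal)
Compute 4114 + 7651 = 11765
Convert 11765 (decimal) → 11765 = 1×10000 + 1×1000 + 7×100 + 6×10 + 5 → 一万一千七百六十五 (Chinese numeral)
一万一千七百六十五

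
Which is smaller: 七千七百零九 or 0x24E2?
Convert 七千七百零九 (Chinese numeral) → 7×1000 + 7×100 + 9 = 7709 (decimal)
Convert 0x24E2 (hexadecimal) → 2×4096 + 4×256 + 14×16 + 2 = 9442 (decimal)
Compare 7709 vs 9442: smaller = 7709
7709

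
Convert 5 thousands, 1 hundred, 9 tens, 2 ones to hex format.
Convert 5 thousands, 1 hundred, 9 tens, 2 ones (place-value notation) → 5×1000 + 1×100 + 9×10 + 2 = 5192 (decimal)
Convert 5192 (decimal) → 5192 = 1×4096 + 4×256 + 4×16 + 8 → 0x1448 (hexadecimal)
0x1448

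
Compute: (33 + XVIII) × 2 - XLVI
Convert XVIII (Roman numeral) → 10 + 5 + 1 + 1 + 1 = 18 (decimal)
Convert XLVI (Roman numeral) → 40 + 5 + 1 = 46 (decimal)
Expression in decimal: (33 + 18) × 2 - 46
Parentheses first: 33 + 18 = 51
Multiply: 51 × 2 = 102
Subtract: 102 - 46 = 56
56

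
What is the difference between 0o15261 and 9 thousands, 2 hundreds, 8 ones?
Convert 0o15261 (octal) → 1×4096 + 5×512 + 2×64 + 6×8 + 1 = 6833 (decimal)
Convert 9 thousands, 2 hundreds, 8 ones (place-value notation) → 9×1000 + 2×100 + 8 = 9208 (decimal)
Difference: |6833 - 9208| = 2375
2375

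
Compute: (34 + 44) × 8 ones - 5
Convert 8 ones (place-value notation) → 8 (decimal)
Expression in decimal: (34 + 44) × 8 - 5
Parentheses first: 34 + 44 = 78
Multiply: 78 × 8 = 624
Subtract: 624 - 5 = 619
619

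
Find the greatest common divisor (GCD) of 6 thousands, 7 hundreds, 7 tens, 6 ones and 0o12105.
Convert 6 thousands, 7 hundreds, 7 tens, 6 ones (place-value notation) → 6×1000 + 7×100 + 7×10 + 6 = 6776 (decimal)
Convert 0o12105 (octal) → 1×4096 + 2×512 + 1×64 + 5 = 5189 (decimal)
Compute gcd(6776, 5189) = 1
1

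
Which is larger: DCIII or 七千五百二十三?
Convert DCIII (Roman numeral) → 500 + 100 + 1 + 1 + 1 = 603 (decimal)
Convert 七千五百二十三 (Chinese numeral) → 7×1000 + 5×100 + 2×10 + 3 = 7523 (decimal)
Compare 603 vs 7523: larger = 7523
7523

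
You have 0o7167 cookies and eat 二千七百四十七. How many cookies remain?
Convert 0o7167 (octal) → 7×512 + 1×64 + 6×8 + 7 = 3703 (decimal)
Convert 二千七百四十七 (Chinese numeral) → 2×1000 + 7×100 + 4×10 + 7 = 2747 (decimal)
Compute 3703 - 2747 = 956
956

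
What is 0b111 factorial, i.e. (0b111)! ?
Convert 0b111 (binary) → 4 + 2 + 1 = 7 (decimal)
Compute 7! = 5040
5040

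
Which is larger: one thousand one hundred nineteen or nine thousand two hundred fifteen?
Convert one thousand one hundred nineteen (English words) → 1×1000 + 1×100 + 19 = 1119 (decimal)
Convert nine thousand two hundred fifteen (English words) → 9×1000 + 2×100 + 15 = 9215 (decimal)
Compare 1119 vs 9215: larger = 9215
9215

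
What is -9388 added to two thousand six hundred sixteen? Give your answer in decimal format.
Convert two thousand six hundred sixteen (English words) → 2×1000 + 6×100 + 16 = 2616 (decimal)
Compute -9388 + 2616 = -6772
-6772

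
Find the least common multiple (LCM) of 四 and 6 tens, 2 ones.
Convert 四 (Chinese numeral) → 4 (decimal)
Convert 6 tens, 2 ones (place-value notation) → 6×10 + 2 = 62 (decimal)
Compute lcm(4, 62) = 124
124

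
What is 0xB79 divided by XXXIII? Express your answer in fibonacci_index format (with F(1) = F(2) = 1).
Convert 0xB79 (hexadecimal) → 11×256 + 7×16 + 9 = 2937 (decimal)
Convert XXXIII (Roman numeral) → 10 + 10 + 10 + 1 + 1 + 1 = 33 (decimal)
Compute 2937 ÷ 33 = 89
Convert 89 (decimal) → 1, 1, 2, 3, 5, 8, 13, 21, 34, 55, 89 → the 11th Fibonacci number (Fibonacci index)
the 11th Fibonacci number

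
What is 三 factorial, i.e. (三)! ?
Convert 三 (Chinese numeral) → 3 (decimal)
Compute 3! = 6
6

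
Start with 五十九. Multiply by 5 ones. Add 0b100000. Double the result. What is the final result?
Convert 五十九 (Chinese numeral) → 5×10 + 9 = 59 (decimal)
Start: 59
Convert 5 ones (place-value notation) → 5 (decimal)
59 × 5 = 295
Convert 0b100000 (binary) → 32 (decimal)
295 + 32 = 327
327 × 2 = 654
654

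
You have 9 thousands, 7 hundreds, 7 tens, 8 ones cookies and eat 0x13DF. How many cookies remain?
Convert 9 thousands, 7 hundreds, 7 tens, 8 ones (place-value notation) → 9×1000 + 7×100 + 7×10 + 8 = 9778 (decimal)
Convert 0x13DF (hexadecimal) → 1×4096 + 3×256 + 13×16 + 15 = 5087 (decimal)
Compute 9778 - 5087 = 4691
4691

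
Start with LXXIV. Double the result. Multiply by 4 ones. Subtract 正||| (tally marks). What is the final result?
Convert LXXIV (Roman numeral) → 50 + 10 + 10 + 4 = 74 (decimal)
Start: 74
74 × 2 = 148
Convert 4 ones (place-value notation) → 4 (decimal)
148 × 4 = 592
Convert 正||| (tally marks) → 5 + 3 = 8 (decimal)
592 - 8 = 584
584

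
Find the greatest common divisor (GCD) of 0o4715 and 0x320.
Convert 0o4715 (octal) → 4×512 + 7×64 + 1×8 + 5 = 2509 (decimal)
Convert 0x320 (hexadecimal) → 3×256 + 2×16 = 800 (decimal)
Compute gcd(2509, 800) = 1
1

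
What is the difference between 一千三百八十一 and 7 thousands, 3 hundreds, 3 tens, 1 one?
Convert 一千三百八十一 (Chinese numeral) → 1×1000 + 3×100 + 8×10 + 1 = 1381 (decimal)
Convert 7 thousands, 3 hundreds, 3 tens, 1 one (place-value notation) → 7×1000 + 3×100 + 3×10 + 1 = 7331 (decimal)
Difference: |1381 - 7331| = 5950
5950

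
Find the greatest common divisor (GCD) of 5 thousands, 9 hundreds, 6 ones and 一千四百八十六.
Convert 5 thousands, 9 hundreds, 6 ones (place-value notation) → 5×1000 + 9×100 + 6 = 5906 (decimal)
Convert 一千四百八十六 (Chinese numeral) → 1×1000 + 4×100 + 8×10 + 6 = 1486 (decimal)
Compute gcd(5906, 1486) = 2
2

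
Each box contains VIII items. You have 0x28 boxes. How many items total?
Convert VIII (Roman numeral) → 5 + 1 + 1 + 1 = 8 (decimal)
Convert 0x28 (hexadecimal) → 2×16 + 8 = 40 (decimal)
Compute 8 × 40 = 320
320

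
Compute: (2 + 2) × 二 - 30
Convert 二 (Chinese numeral) → 2 (decimal)
Expression in decimal: (2 + 2) × 2 - 30
Parentheses first: 2 + 2 = 4
Multiply: 4 × 2 = 8
Subtract: 8 - 30 = -22
-22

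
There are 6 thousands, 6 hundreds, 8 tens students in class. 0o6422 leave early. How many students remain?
Convert 6 thousands, 6 hundreds, 8 tens (place-value notation) → 6×1000 + 6×100 + 8×10 = 6680 (decimal)
Convert 0o6422 (octal) → 6×512 + 4×64 + 2×8 + 2 = 3346 (decimal)
Compute 6680 - 3346 = 3334
3334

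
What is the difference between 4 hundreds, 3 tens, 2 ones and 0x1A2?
Convert 4 hundreds, 3 tens, 2 ones (place-value notation) → 4×100 + 3×10 + 2 = 432 (decimal)
Convert 0x1A2 (hexadecimal) → 1×256 + 10×16 + 2 = 418 (decimal)
Difference: |432 - 418| = 14
14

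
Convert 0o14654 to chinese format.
Convert 0o14654 (octal) → 1×4096 + 4×512 + 6×64 + 5×8 + 4 = 6572 (decimal)
Convert 6572 (decimal) → 6572 = 6×1000 + 5×100 + 7×10 + 2 → 六千五百七十二 (Chinese numeral)
六千五百七十二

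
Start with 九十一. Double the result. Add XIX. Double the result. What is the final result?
Convert 九十一 (Chinese numeral) → 9×10 + 1 = 91 (decimal)
Start: 91
91 × 2 = 182
Convert XIX (Roman numeral) → 10 + 9 = 19 (decimal)
182 + 19 = 201
201 × 2 = 402
402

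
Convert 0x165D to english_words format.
Convert 0x165D (hexadecimal) → 1×4096 + 6×256 + 5×16 + 13 = 5725 (decimal)
Convert 5725 (decimal) → 5725 = 5×1000 + 7×100 + 25 → five thousand seven hundred twenty-five (English words)
five thousand seven hundred twenty-five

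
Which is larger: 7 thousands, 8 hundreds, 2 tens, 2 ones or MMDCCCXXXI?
Convert 7 thousands, 8 hundreds, 2 tens, 2 ones (place-value notation) → 7×1000 + 8×100 + 2×10 + 2 = 7822 (decimal)
Convert MMDCCCXXXI (Roman numeral) → 1000 + 1000 + 500 + 100 + 100 + 100 + 10 + 10 + 10 + 1 = 2831 (decimal)
Compare 7822 vs 2831: larger = 7822
7822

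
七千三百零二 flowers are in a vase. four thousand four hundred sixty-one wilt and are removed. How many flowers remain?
Convert 七千三百零二 (Chinese numeral) → 7×1000 + 3×100 + 2 = 7302 (decimal)
Convert four thousand four hundred sixty-one (English words) → 4×1000 + 4×100 + 61 = 4461 (decimal)
Compute 7302 - 4461 = 2841
2841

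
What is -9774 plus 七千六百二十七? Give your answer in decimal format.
Convert 七千六百二十七 (Chinese numeral) → 7×1000 + 6×100 + 2×10 + 7 = 7627 (decimal)
Compute -9774 + 7627 = -2147
-2147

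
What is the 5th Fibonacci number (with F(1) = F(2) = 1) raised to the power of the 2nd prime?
Convert the 5th Fibonacci number (with F(1) = F(2) = 1) (Fibonacci index) → 1, 1, 2, 3, 5 → 5 (decimal)
Convert the 2nd prime (prime index) → 3 (decimal)
Compute 5 ^ 3 = 125
125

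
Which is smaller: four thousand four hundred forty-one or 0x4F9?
Convert four thousand four hundred forty-one (English words) → 4×1000 + 4×100 + 41 = 4441 (decimal)
Convert 0x4F9 (hexadecimal) → 4×256 + 15×16 + 9 = 1273 (decimal)
Compare 4441 vs 1273: smaller = 1273
1273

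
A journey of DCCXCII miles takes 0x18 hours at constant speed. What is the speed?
Convert DCCXCII (Roman numeral) → 500 + 100 + 100 + 90 + 1 + 1 = 792 (decimal)
Convert 0x18 (hexadecimal) → 1×16 + 8 = 24 (decimal)
Compute 792 ÷ 24 = 33
33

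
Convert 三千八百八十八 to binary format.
Convert 三千八百八十八 (Chinese numeral) → 3×1000 + 8×100 + 8×10 + 8 = 3888 (decimal)
Convert 3888 (decimal) → 3888 = 2048 + 1024 + 512 + 256 + 32 + 16 → 0b111100110000 (binary)
0b111100110000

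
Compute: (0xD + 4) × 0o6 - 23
Convert 0xD (hexadecimal) → 13 (decimal)
Convert 0o6 (octal) → 6 (decimal)
Expression in decimal: (13 + 4) × 6 - 23
Parentheses first: 13 + 4 = 17
Multiply: 17 × 6 = 102
Subtract: 102 - 23 = 79
79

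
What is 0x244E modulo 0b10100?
Convert 0x244E (hexadecimal) → 2×4096 + 4×256 + 4×16 + 14 = 9294 (decimal)
Convert 0b10100 (binary) → 16 + 4 = 20 (decimal)
Compute 9294 mod 20 = 14
14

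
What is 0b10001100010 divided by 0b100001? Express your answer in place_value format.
Convert 0b10001100010 (binary) → 1024 + 64 + 32 + 2 = 1122 (decimal)
Convert 0b100001 (binary) → 32 + 1 = 33 (decimal)
Compute 1122 ÷ 33 = 34
Convert 34 (decimal) → 34 = 3×10 + 4 → 3 tens, 4 ones (place-value notation)
3 tens, 4 ones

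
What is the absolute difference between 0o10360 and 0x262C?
Convert 0o10360 (octal) → 1×4096 + 3×64 + 6×8 = 4336 (decimal)
Convert 0x262C (hexadecimal) → 2×4096 + 6×256 + 2×16 + 12 = 9772 (decimal)
Compute |4336 - 9772| = 5436
5436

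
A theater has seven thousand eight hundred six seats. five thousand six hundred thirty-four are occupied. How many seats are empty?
Convert seven thousand eight hundred six (English words) → 7×1000 + 8×100 + 6 = 7806 (decimal)
Convert five thousand six hundred thirty-four (English words) → 5×1000 + 6×100 + 34 = 5634 (decimal)
Compute 7806 - 5634 = 2172
2172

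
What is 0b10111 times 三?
Convert 0b10111 (binary) → 16 + 4 + 2 + 1 = 23 (decimal)
Convert 三 (Chinese numeral) → 3 (decimal)
Compute 23 × 3 = 69
69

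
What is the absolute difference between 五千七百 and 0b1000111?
Convert 五千七百 (Chinese numeral) → 5×1000 + 7×100 = 5700 (decimal)
Convert 0b1000111 (binary) → 64 + 4 + 2 + 1 = 71 (decimal)
Compute |5700 - 71| = 5629
5629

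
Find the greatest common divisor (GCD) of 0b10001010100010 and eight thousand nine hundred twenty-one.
Convert 0b10001010100010 (binary) → 8192 + 512 + 128 + 32 + 2 = 8866 (decimal)
Convert eight thousand nine hundred twenty-one (English words) → 8×1000 + 9×100 + 21 = 8921 (decimal)
Compute gcd(8866, 8921) = 11
11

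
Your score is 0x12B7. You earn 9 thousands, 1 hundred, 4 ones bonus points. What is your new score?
Convert 0x12B7 (hexadecimal) → 1×4096 + 2×256 + 11×16 + 7 = 4791 (decimal)
Convert 9 thousands, 1 hundred, 4 ones (place-value notation) → 9×1000 + 1×100 + 4 = 9104 (decimal)
Compute 4791 + 9104 = 13895
13895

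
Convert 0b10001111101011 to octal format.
Convert 0b10001111101011 (binary) → 8192 + 512 + 256 + 128 + 64 + 32 + 8 + 2 + 1 = 9195 (decimal)
Convert 9195 (decimal) → 9195 = 2×4096 + 1×512 + 7×64 + 5×8 + 3 → 0o21753 (octal)
0o21753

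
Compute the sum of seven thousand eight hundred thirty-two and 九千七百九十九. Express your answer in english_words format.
Convert seven thousand eight hundred thirty-two (English words) → 7×1000 + 8×100 + 32 = 7832 (decimal)
Convert 九千七百九十九 (Chinese numeral) → 9×1000 + 7×100 + 9×10 + 9 = 9799 (decimal)
Compute 7832 + 9799 = 17631
Convert 17631 (decimal) → 17631 = 17×1000 + 6×100 + 31 → seventeen thousand six hundred thirty-one (English words)
seventeen thousand six hundred thirty-one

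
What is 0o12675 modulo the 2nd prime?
Convert 0o12675 (octal) → 1×4096 + 2×512 + 6×64 + 7×8 + 5 = 5565 (decimal)
Convert the 2nd prime (prime index) → 3 (decimal)
Compute 5565 mod 3 = 0
0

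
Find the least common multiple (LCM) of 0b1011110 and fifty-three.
Convert 0b1011110 (binary) → 64 + 16 + 8 + 4 + 2 = 94 (decimal)
Convert fifty-three (English words) → 53 (decimal)
Compute lcm(94, 53) = 4982
4982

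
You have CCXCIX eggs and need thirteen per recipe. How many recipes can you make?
Convert CCXCIX (Roman numeral) → 100 + 100 + 90 + 9 = 299 (decimal)
Convert thirteen (English words) → 13 (decimal)
Compute 299 ÷ 13 = 23
23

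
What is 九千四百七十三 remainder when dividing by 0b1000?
Convert 九千四百七十三 (Chinese numeral) → 9×1000 + 4×100 + 7×10 + 3 = 9473 (decimal)
Convert 0b1000 (binary) → 8 (decimal)
Compute 9473 mod 8 = 1
1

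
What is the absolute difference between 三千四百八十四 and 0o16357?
Convert 三千四百八十四 (Chinese numeral) → 3×1000 + 4×100 + 8×10 + 4 = 3484 (decimal)
Convert 0o16357 (octal) → 1×4096 + 6×512 + 3×64 + 5×8 + 7 = 7407 (decimal)
Compute |3484 - 7407| = 3923
3923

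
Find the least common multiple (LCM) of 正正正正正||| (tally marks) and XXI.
Convert 正正正正正||| (tally marks) → 5 + 5 + 5 + 5 + 5 + 3 = 28 (decimal)
Convert XXI (Roman numeral) → 10 + 10 + 1 = 21 (decimal)
Compute lcm(28, 21) = 84
84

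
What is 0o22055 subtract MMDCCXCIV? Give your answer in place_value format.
Convert 0o22055 (octal) → 2×4096 + 2×512 + 5×8 + 5 = 9261 (decimal)
Convert MMDCCXCIV (Roman numeral) → 1000 + 1000 + 500 + 100 + 100 + 90 + 4 = 2794 (decimal)
Compute 9261 - 2794 = 6467
Convert 6467 (decimal) → 6467 = 6×1000 + 4×100 + 6×10 + 7 → 6 thousands, 4 hundreds, 6 tens, 7 ones (place-value notation)
6 thousands, 4 hundreds, 6 tens, 7 ones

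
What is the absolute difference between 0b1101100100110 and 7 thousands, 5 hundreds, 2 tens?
Convert 0b1101100100110 (binary) → 4096 + 2048 + 512 + 256 + 32 + 4 + 2 = 6950 (decimal)
Convert 7 thousands, 5 hundreds, 2 tens (place-value notation) → 7×1000 + 5×100 + 2×10 = 7520 (decimal)
Compute |6950 - 7520| = 570
570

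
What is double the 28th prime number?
The 28th prime number = 107
Compute 107 × 2 = 214
214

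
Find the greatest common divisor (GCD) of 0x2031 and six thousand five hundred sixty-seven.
Convert 0x2031 (hexadecimal) → 2×4096 + 3×16 + 1 = 8241 (decimal)
Convert six thousand five hundred sixty-seven (English words) → 6×1000 + 5×100 + 67 = 6567 (decimal)
Compute gcd(8241, 6567) = 3
3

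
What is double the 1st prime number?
The 1st prime number = 2
Compute 2 × 2 = 4
4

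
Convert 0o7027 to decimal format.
Convert 0o7027 (octal) → 7×512 + 2×8 + 7 = 3607 (decimal)
3607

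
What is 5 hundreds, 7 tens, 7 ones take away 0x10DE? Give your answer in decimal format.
Convert 5 hundreds, 7 tens, 7 ones (place-value notation) → 5×100 + 7×10 + 7 = 577 (decimal)
Convert 0x10DE (hexadecimal) → 1×4096 + 13×16 + 14 = 4318 (decimal)
Compute 577 - 4318 = -3741
-3741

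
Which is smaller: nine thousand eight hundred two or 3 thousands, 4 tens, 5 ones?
Convert nine thousand eight hundred two (English words) → 9×1000 + 8×100 + 2 = 9802 (decimal)
Convert 3 thousands, 4 tens, 5 ones (place-value notation) → 3×1000 + 4×10 + 5 = 3045 (decimal)
Compare 9802 vs 3045: smaller = 3045
3045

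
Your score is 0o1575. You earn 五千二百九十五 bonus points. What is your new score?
Convert 0o1575 (octal) → 1×512 + 5×64 + 7×8 + 5 = 893 (decimal)
Convert 五千二百九十五 (Chinese numeral) → 5×1000 + 2×100 + 9×10 + 5 = 5295 (decimal)
Compute 893 + 5295 = 6188
6188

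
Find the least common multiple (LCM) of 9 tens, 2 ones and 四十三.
Convert 9 tens, 2 ones (place-value notation) → 9×10 + 2 = 92 (decimal)
Convert 四十三 (Chinese numeral) → 4×10 + 3 = 43 (decimal)
Compute lcm(92, 43) = 3956
3956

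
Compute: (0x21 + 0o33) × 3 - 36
Convert 0x21 (hexadecimal) → 2×16 + 1 = 33 (decimal)
Convert 0o33 (octal) → 3×8 + 3 = 27 (decimal)
Expression in decimal: (33 + 27) × 3 - 36
Parentheses first: 33 + 27 = 60
Multiply: 60 × 3 = 180
Subtract: 180 - 36 = 144
144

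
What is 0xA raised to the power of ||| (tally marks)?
Convert 0xA (hexadecimal) → 10 (decimal)
Convert ||| (tally marks) → 3 (decimal)
Compute 10 ^ 3 = 1000
1000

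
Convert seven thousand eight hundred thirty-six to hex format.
Convert seven thousand eight hundred thirty-six (English words) → 7×1000 + 8×100 + 36 = 7836 (decimal)
Convert 7836 (decimal) → 7836 = 1×4096 + 14×256 + 9×16 + 12 → 0x1E9C (hexadecimal)
0x1E9C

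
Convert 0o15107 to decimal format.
Convert 0o15107 (octal) → 1×4096 + 5×512 + 1×64 + 7 = 6727 (decimal)
6727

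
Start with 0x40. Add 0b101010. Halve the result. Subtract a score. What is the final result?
Convert 0x40 (hexadecimal) → 4×16 = 64 (decimal)
Start: 64
Convert 0b101010 (binary) → 32 + 8 + 2 = 42 (decimal)
64 + 42 = 106
106 ÷ 2 = 53
Convert a score (colloquial) → 20 (decimal)
53 - 20 = 33
33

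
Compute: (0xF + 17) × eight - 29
Convert 0xF (hexadecimal) → 15 (decimal)
Convert eight (English words) → 8 (decimal)
Expression in decimal: (15 + 17) × 8 - 29
Parentheses first: 15 + 17 = 32
Multiply: 32 × 8 = 256
Subtract: 256 - 29 = 227
227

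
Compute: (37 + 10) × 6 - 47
Parentheses first: 37 + 10 = 47
Multiply: 47 × 6 = 282
Subtract: 282 - 47 = 235
235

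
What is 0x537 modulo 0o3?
Convert 0x537 (hexadecimal) → 5×256 + 3×16 + 7 = 1335 (decimal)
Convert 0o3 (octal) → 3 (decimal)
Compute 1335 mod 3 = 0
0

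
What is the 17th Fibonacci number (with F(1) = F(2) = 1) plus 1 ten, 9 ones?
The 17th Fibonacci number (with F(1) = F(2) = 1) = 1597
Convert 1 ten, 9 ones (place-value notation) → 1×10 + 9 = 19 (decimal)
Compute 1597 + 19 = 1616
1616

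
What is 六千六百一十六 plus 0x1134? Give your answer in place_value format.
Convert 六千六百一十六 (Chinese numeral) → 6×1000 + 6×100 + 1×10 + 6 = 6616 (decimal)
Convert 0x1134 (hexadecimal) → 1×4096 + 1×256 + 3×16 + 4 = 4404 (decimal)
Compute 6616 + 4404 = 11020
Convert 11020 (decimal) → 11020 = 11×1000 + 2×10 → 11 thousands, 2 tens (place-value notation)
11 thousands, 2 tens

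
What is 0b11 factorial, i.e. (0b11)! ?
Convert 0b11 (binary) → 2 + 1 = 3 (decimal)
Compute 3! = 6
6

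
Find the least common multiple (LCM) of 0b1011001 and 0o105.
Convert 0b1011001 (binary) → 64 + 16 + 8 + 1 = 89 (decimal)
Convert 0o105 (octal) → 1×64 + 5 = 69 (decimal)
Compute lcm(89, 69) = 6141
6141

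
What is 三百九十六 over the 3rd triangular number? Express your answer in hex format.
Convert 三百九十六 (Chinese numeral) → 3×100 + 9×10 + 6 = 396 (decimal)
Convert the 3rd triangular number (triangular index) → 3×4/2 = 6 (decimal)
Compute 396 ÷ 6 = 66
Convert 66 (decimal) → 66 = 4×16 + 2 → 0x42 (hexadecimal)
0x42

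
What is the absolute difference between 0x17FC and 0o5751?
Convert 0x17FC (hexadecimal) → 1×4096 + 7×256 + 15×16 + 12 = 6140 (decimal)
Convert 0o5751 (octal) → 5×512 + 7×64 + 5×8 + 1 = 3049 (decimal)
Compute |6140 - 3049| = 3091
3091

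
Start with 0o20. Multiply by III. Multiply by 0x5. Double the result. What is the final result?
Convert 0o20 (octal) → 2×8 = 16 (decimal)
Start: 16
Convert III (Roman numeral) → 1 + 1 + 1 = 3 (decimal)
16 × 3 = 48
Convert 0x5 (hexadecimal) → 5 (decimal)
48 × 5 = 240
240 × 2 = 480
480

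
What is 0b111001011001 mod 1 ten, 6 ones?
Convert 0b111001011001 (binary) → 2048 + 1024 + 512 + 64 + 16 + 8 + 1 = 3673 (decimal)
Convert 1 ten, 6 ones (place-value notation) → 1×10 + 6 = 16 (decimal)
Compute 3673 mod 16 = 9
9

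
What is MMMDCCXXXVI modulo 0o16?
Convert MMMDCCXXXVI (Roman numeral) → 1000 + 1000 + 1000 + 500 + 100 + 100 + 10 + 10 + 10 + 5 + 1 = 3736 (decimal)
Convert 0o16 (octal) → 1×8 + 6 = 14 (decimal)
Compute 3736 mod 14 = 12
12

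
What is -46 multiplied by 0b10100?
Convert 0b10100 (binary) → 16 + 4 = 20 (decimal)
Compute -46 × 20 = -920
-920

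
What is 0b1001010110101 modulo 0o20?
Convert 0b1001010110101 (binary) → 4096 + 512 + 128 + 32 + 16 + 4 + 1 = 4789 (decimal)
Convert 0o20 (octal) → 2×8 = 16 (decimal)
Compute 4789 mod 16 = 5
5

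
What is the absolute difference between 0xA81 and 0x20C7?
Convert 0xA81 (hexadecimal) → 10×256 + 8×16 + 1 = 2689 (decimal)
Convert 0x20C7 (hexadecimal) → 2×4096 + 12×16 + 7 = 8391 (decimal)
Compute |2689 - 8391| = 5702
5702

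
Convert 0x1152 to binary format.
Convert 0x1152 (hexadecimal) → 1×4096 + 1×256 + 5×16 + 2 = 4434 (decimal)
Convert 4434 (decimal) → 4434 = 4096 + 256 + 64 + 16 + 2 → 0b1000101010010 (binary)
0b1000101010010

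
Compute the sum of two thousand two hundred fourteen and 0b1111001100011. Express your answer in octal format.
Convert two thousand two hundred fourteen (English words) → 2×1000 + 2×100 + 14 = 2214 (decimal)
Convert 0b1111001100011 (binary) → 4096 + 2048 + 1024 + 512 + 64 + 32 + 2 + 1 = 7779 (decimal)
Compute 2214 + 7779 = 9993
Convert 9993 (decimal) → 9993 = 2×4096 + 3×512 + 4×64 + 1×8 + 1 → 0o23411 (octal)
0o23411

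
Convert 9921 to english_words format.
Convert 9921 (decimal) → 9921 = 9×1000 + 9×100 + 21 → nine thousand nine hundred twenty-one (English words)
nine thousand nine hundred twenty-one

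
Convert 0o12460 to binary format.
Convert 0o12460 (octal) → 1×4096 + 2×512 + 4×64 + 6×8 = 5424 (decimal)
Convert 5424 (decimal) → 5424 = 4096 + 1024 + 256 + 32 + 16 → 0b1010100110000 (binary)
0b1010100110000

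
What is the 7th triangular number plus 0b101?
The 7th triangular number = 7×8/2 = 28
Convert 0b101 (binary) → 4 + 1 = 5 (decimal)
Compute 28 + 5 = 33
33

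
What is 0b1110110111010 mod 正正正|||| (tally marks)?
Convert 0b1110110111010 (binary) → 4096 + 2048 + 1024 + 256 + 128 + 32 + 16 + 8 + 2 = 7610 (decimal)
Convert 正正正|||| (tally marks) → 5 + 5 + 5 + 4 = 19 (decimal)
Compute 7610 mod 19 = 10
10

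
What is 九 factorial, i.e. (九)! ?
Convert 九 (Chinese numeral) → 9 (decimal)
Compute 9! = 362880
362880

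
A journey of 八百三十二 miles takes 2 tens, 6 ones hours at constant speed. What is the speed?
Convert 八百三十二 (Chinese numeral) → 8×100 + 3×10 + 2 = 832 (decimal)
Convert 2 tens, 6 ones (place-value notation) → 2×10 + 6 = 26 (decimal)
Compute 832 ÷ 26 = 32
32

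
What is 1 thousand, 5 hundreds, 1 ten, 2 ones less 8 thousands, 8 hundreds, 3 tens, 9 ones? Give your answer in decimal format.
Convert 1 thousand, 5 hundreds, 1 ten, 2 ones (place-value notation) → 1×1000 + 5×100 + 1×10 + 2 = 1512 (decimal)
Convert 8 thousands, 8 hundreds, 3 tens, 9 ones (place-value notation) → 8×1000 + 8×100 + 3×10 + 9 = 8839 (decimal)
Compute 1512 - 8839 = -7327
-7327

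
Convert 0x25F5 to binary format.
Convert 0x25F5 (hexadecimal) → 2×4096 + 5×256 + 15×16 + 5 = 9717 (decimal)
Convert 9717 (decimal) → 9717 = 8192 + 1024 + 256 + 128 + 64 + 32 + 16 + 4 + 1 → 0b10010111110101 (binary)
0b10010111110101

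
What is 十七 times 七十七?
Convert 十七 (Chinese numeral) → 1×10 + 7 = 17 (decimal)
Convert 七十七 (Chinese numeral) → 7×10 + 7 = 77 (decimal)
Compute 17 × 77 = 1309
1309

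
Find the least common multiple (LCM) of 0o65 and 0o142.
Convert 0o65 (octal) → 6×8 + 5 = 53 (decimal)
Convert 0o142 (octal) → 1×64 + 4×8 + 2 = 98 (decimal)
Compute lcm(53, 98) = 5194
5194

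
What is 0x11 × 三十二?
Convert 0x11 (hexadecimal) → 1×16 + 1 = 17 (decimal)
Convert 三十二 (Chinese numeral) → 3×10 + 2 = 32 (decimal)
Compute 17 × 32 = 544
544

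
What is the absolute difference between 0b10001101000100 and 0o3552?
Convert 0b10001101000100 (binary) → 8192 + 512 + 256 + 64 + 4 = 9028 (decimal)
Convert 0o3552 (octal) → 3×512 + 5×64 + 5×8 + 2 = 1898 (decimal)
Compute |9028 - 1898| = 7130
7130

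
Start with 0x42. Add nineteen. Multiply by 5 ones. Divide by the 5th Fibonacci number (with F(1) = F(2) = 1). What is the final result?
Convert 0x42 (hexadecimal) → 4×16 + 2 = 66 (decimal)
Start: 66
Convert nineteen (English words) → 19 (decimal)
66 + 19 = 85
Convert 5 ones (place-value notation) → 5 (decimal)
85 × 5 = 425
Convert the 5th Fibonacci number (with F(1) = F(2) = 1) (Fibonacci index) → 1, 1, 2, 3, 5 → 5 (decimal)
425 ÷ 5 = 85
85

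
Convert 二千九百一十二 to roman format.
Convert 二千九百一十二 (Chinese numeral) → 2×1000 + 9×100 + 1×10 + 2 = 2912 (decimal)
Convert 2912 (decimal) → 2912 = 1000 + 1000 + 900 + 10 + 1 + 1 → MMCMXII (Roman numeral)
MMCMXII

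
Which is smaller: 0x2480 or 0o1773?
Convert 0x2480 (hexadecimal) → 2×4096 + 4×256 + 8×16 = 9344 (decimal)
Convert 0o1773 (octal) → 1×512 + 7×64 + 7×8 + 3 = 1019 (decimal)
Compare 9344 vs 1019: smaller = 1019
1019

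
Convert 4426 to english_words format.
Convert 4426 (decimal) → 4426 = 4×1000 + 4×100 + 26 → four thousand four hundred twenty-six (English words)
four thousand four hundred twenty-six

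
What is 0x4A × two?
Convert 0x4A (hexadecimal) → 4×16 + 10 = 74 (decimal)
Convert two (English words) → 2 (decimal)
Compute 74 × 2 = 148
148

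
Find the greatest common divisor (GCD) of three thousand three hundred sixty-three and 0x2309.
Convert three thousand three hundred sixty-three (English words) → 3×1000 + 3×100 + 63 = 3363 (decimal)
Convert 0x2309 (hexadecimal) → 2×4096 + 3×256 + 9 = 8969 (decimal)
Compute gcd(3363, 8969) = 1
1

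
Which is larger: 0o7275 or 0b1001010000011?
Convert 0o7275 (octal) → 7×512 + 2×64 + 7×8 + 5 = 3773 (decimal)
Convert 0b1001010000011 (binary) → 4096 + 512 + 128 + 2 + 1 = 4739 (decimal)
Compare 3773 vs 4739: larger = 4739
4739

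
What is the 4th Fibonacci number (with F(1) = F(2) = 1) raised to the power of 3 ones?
Convert the 4th Fibonacci number (with F(1) = F(2) = 1) (Fibonacci index) → 1, 1, 2, 3 → 3 (decimal)
Convert 3 ones (place-value notation) → 3 (decimal)
Compute 3 ^ 3 = 27
27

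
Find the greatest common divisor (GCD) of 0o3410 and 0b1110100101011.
Convert 0o3410 (octal) → 3×512 + 4×64 + 1×8 = 1800 (decimal)
Convert 0b1110100101011 (binary) → 4096 + 2048 + 1024 + 256 + 32 + 8 + 2 + 1 = 7467 (decimal)
Compute gcd(1800, 7467) = 3
3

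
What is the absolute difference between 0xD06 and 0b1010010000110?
Convert 0xD06 (hexadecimal) → 13×256 + 6 = 3334 (decimal)
Convert 0b1010010000110 (binary) → 4096 + 1024 + 128 + 4 + 2 = 5254 (decimal)
Compute |3334 - 5254| = 1920
1920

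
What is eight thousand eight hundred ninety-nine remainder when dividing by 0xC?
Convert eight thousand eight hundred ninety-nine (English words) → 8×1000 + 8×100 + 99 = 8899 (decimal)
Convert 0xC (hexadecimal) → 12 (decimal)
Compute 8899 mod 12 = 7
7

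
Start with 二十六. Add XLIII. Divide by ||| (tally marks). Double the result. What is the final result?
Convert 二十六 (Chinese numeral) → 2×10 + 6 = 26 (decimal)
Start: 26
Convert XLIII (Roman numeral) → 40 + 1 + 1 + 1 = 43 (decimal)
26 + 43 = 69
Convert ||| (tally marks) → 3 (decimal)
69 ÷ 3 = 23
23 × 2 = 46
46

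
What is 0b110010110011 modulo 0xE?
Convert 0b110010110011 (binary) → 2048 + 1024 + 128 + 32 + 16 + 2 + 1 = 3251 (decimal)
Convert 0xE (hexadecimal) → 14 (decimal)
Compute 3251 mod 14 = 3
3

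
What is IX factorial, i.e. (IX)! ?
Convert IX (Roman numeral) → 9 (decimal)
Compute 9! = 362880
362880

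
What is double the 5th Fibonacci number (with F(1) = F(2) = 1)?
The 5th Fibonacci number (with F(1) = F(2) = 1): 1, 1, 2, 3, 5 → 5
Compute 5 × 2 = 10
10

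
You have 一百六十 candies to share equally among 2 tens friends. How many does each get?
Convert 一百六十 (Chinese numeral) → 1×100 + 6×10 = 160 (decimal)
Convert 2 tens (place-value notation) → 2×10 = 20 (decimal)
Compute 160 ÷ 20 = 8
8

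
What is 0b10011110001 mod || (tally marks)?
Convert 0b10011110001 (binary) → 1024 + 128 + 64 + 32 + 16 + 1 = 1265 (decimal)
Convert || (tally marks) → 2 (decimal)
Compute 1265 mod 2 = 1
1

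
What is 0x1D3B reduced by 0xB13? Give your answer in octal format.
Convert 0x1D3B (hexadecimal) → 1×4096 + 13×256 + 3×16 + 11 = 7483 (decimal)
Convert 0xB13 (hexadecimal) → 11×256 + 1×16 + 3 = 2835 (decimal)
Compute 7483 - 2835 = 4648
Convert 4648 (decimal) → 4648 = 1×4096 + 1×512 + 5×8 → 0o11050 (octal)
0o11050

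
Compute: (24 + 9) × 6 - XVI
Convert XVI (Roman numeral) → 10 + 5 + 1 = 16 (decimal)
Expression in decimal: (24 + 9) × 6 - 16
Parentheses first: 24 + 9 = 33
Multiply: 33 × 6 = 198
Subtract: 198 - 16 = 182
182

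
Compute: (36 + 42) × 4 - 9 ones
Convert 9 ones (place-value notation) → 9 (decimal)
Expression in decimal: (36 + 42) × 4 - 9
Parentheses first: 36 + 42 = 78
Multiply: 78 × 4 = 312
Subtract: 312 - 9 = 303
303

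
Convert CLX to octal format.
Convert CLX (Roman numeral) → 100 + 50 + 10 = 160 (decimal)
Convert 160 (decimal) → 160 = 2×64 + 4×8 → 0o240 (octal)
0o240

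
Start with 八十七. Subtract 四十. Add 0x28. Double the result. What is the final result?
Convert 八十七 (Chinese numeral) → 8×10 + 7 = 87 (decimal)
Start: 87
Convert 四十 (Chinese numeral) → 4×10 = 40 (decimal)
87 - 40 = 47
Convert 0x28 (hexadecimal) → 2×16 + 8 = 40 (decimal)
47 + 40 = 87
87 × 2 = 174
174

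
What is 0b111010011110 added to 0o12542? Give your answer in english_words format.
Convert 0b111010011110 (binary) → 2048 + 1024 + 512 + 128 + 16 + 8 + 4 + 2 = 3742 (decimal)
Convert 0o12542 (octal) → 1×4096 + 2×512 + 5×64 + 4×8 + 2 = 5474 (decimal)
Compute 3742 + 5474 = 9216
Convert 9216 (decimal) → 9216 = 9×1000 + 2×100 + 16 → nine thousand two hundred sixteen (English words)
nine thousand two hundred sixteen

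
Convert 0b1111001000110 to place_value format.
Convert 0b1111001000110 (binary) → 4096 + 2048 + 1024 + 512 + 64 + 4 + 2 = 7750 (decimal)
Convert 7750 (decimal) → 7750 = 7×1000 + 7×100 + 5×10 → 7 thousands, 7 hundreds, 5 tens (place-value notation)
7 thousands, 7 hundreds, 5 tens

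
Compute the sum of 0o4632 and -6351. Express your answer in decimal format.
Convert 0o4632 (octal) → 4×512 + 6×64 + 3×8 + 2 = 2458 (decimal)
Compute 2458 + -6351 = -3893
-3893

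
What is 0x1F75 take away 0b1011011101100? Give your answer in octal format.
Convert 0x1F75 (hexadecimal) → 1×4096 + 15×256 + 7×16 + 5 = 8053 (decimal)
Convert 0b1011011101100 (binary) → 4096 + 1024 + 512 + 128 + 64 + 32 + 8 + 4 = 5868 (decimal)
Compute 8053 - 5868 = 2185
Convert 2185 (decimal) → 2185 = 4×512 + 2×64 + 1×8 + 1 → 0o4211 (octal)
0o4211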